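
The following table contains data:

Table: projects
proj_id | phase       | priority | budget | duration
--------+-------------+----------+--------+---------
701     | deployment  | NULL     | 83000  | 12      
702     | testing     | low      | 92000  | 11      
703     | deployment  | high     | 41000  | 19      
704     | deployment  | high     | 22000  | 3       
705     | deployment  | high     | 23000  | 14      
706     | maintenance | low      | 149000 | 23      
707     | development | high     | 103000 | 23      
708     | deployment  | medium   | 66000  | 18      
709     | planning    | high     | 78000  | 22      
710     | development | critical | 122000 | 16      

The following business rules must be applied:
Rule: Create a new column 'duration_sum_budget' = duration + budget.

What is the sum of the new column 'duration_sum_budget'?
779161

Step 1: For each record, compute duration + budget
Example calculations:
  12 + 83000 = 83012
  11 + 92000 = 92011
  19 + 41000 = 41019
  ...
Step 2: Sum all derived values
Step 3: Total = 779161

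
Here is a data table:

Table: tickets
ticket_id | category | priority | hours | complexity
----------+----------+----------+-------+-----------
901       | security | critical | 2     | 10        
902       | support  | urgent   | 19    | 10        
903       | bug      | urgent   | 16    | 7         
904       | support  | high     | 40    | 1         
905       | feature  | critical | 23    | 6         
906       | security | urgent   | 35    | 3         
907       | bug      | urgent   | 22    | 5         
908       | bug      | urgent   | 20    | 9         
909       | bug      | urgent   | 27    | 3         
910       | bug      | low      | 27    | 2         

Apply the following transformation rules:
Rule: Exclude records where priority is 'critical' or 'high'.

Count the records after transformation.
7

Step 1: Count records to exclude
  - 2 (critical) + 1 (high) = 3 records
Step 2: Total records: 10
Step 3: Remaining = 10 - 3 = 7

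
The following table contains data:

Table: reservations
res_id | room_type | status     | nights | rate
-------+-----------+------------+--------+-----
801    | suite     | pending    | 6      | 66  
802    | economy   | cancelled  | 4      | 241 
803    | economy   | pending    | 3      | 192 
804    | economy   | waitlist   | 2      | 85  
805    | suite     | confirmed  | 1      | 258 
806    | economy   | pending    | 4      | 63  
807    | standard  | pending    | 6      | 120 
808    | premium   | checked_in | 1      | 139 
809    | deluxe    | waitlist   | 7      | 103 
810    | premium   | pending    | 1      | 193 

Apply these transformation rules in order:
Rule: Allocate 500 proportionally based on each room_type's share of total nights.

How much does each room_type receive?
deluxe: 100.0, economy: 185.71, premium: 28.57, standard: 85.71, suite: 100.0

Step 1: Calculate total nights = 35
Step 2: Calculate each room_type's proportion:
  deluxe: 7/35 = 20.00% → 100.0
  economy: 13/35 = 37.14% → 185.71
  premium: 2/35 = 5.71% → 28.57
  standard: 6/35 = 17.14% → 85.71
  suite: 7/35 = 20.00% → 100.0
Step 3: Verify: sum of allocations ≈ 500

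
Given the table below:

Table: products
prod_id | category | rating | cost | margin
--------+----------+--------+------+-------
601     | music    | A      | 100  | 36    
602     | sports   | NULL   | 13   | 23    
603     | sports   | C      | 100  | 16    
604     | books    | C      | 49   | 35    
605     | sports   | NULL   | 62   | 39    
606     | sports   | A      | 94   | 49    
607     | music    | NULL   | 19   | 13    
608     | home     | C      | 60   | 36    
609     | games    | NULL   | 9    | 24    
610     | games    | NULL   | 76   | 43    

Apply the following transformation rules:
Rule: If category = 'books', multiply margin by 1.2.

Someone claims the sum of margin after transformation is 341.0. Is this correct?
No, the correct result is 321.0.

Step 1: Calculate the correct sum after transformation
Step 2: Apply multiplier 1.2 to records where category = 'books'
Step 3: Correct result = 321.0
Step 4: Claimed result = 341.0
Step 5: 321.0 ≠ 341.0
Conclusion: The claimed result is incorrect. The correct answer is 321.0.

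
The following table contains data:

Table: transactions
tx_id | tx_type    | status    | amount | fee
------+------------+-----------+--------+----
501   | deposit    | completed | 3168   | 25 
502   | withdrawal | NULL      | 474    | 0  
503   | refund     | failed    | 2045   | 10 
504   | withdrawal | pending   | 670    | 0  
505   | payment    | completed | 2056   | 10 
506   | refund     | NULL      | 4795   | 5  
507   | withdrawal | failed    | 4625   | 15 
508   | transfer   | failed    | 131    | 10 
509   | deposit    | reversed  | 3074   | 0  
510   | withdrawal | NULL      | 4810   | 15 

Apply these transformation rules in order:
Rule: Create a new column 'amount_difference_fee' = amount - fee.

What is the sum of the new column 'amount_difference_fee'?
25758

Step 1: For each record, compute amount - fee
Example calculations:
  3168 - 25 = 3143
  474 - 0 = 474
  2045 - 10 = 2035
  ...
Step 2: Sum all derived values
Step 3: Total = 25758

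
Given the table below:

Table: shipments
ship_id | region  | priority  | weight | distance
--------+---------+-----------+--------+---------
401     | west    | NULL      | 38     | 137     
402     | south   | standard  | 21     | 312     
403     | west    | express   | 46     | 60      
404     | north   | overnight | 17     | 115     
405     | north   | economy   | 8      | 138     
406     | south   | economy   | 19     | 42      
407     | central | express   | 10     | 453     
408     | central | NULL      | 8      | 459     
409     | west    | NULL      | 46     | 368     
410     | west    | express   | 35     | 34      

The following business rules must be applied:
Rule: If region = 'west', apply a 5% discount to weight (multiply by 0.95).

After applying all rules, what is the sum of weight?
239.75

Step 1: Records with region = 'west' have total weight = 165
Step 2: Apply multiplier: 165 × 0.95 = 156.75
Step 3: Other records total: 83
Step 4: Final sum = 156.75 + 83 = 239.75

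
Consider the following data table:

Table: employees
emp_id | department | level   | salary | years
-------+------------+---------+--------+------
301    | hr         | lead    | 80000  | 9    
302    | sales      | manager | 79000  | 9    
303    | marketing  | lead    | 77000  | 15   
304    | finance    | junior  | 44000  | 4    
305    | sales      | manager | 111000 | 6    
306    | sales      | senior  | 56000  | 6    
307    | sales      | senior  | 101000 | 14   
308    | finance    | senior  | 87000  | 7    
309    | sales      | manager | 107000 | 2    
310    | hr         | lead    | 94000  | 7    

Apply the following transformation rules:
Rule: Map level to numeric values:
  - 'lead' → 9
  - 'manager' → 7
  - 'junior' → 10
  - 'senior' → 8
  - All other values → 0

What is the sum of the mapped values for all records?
82

Step 1: Apply mapping to each record
Step 2: Count by status:
  'lead': 3 records × 9 = 27
  'manager': 3 records × 7 = 21
  'junior': 1 records × 10 = 10
  'senior': 3 records × 8 = 24
Step 3: Sum all mapped values = 82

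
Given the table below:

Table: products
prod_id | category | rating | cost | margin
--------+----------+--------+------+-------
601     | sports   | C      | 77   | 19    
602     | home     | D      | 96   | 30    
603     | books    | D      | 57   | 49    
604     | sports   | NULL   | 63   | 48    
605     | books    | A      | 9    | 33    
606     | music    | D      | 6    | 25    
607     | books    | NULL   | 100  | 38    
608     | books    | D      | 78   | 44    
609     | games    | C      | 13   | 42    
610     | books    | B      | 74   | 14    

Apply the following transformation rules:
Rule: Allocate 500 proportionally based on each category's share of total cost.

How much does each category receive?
books: 277.49, games: 11.34, home: 83.77, music: 5.24, sports: 122.16

Step 1: Calculate total cost = 573
Step 2: Calculate each category's proportion:
  books: 318/573 = 55.50% → 277.49
  games: 13/573 = 2.27% → 11.34
  home: 96/573 = 16.75% → 83.77
  music: 6/573 = 1.05% → 5.24
  sports: 140/573 = 24.43% → 122.16
Step 3: Verify: sum of allocations ≈ 500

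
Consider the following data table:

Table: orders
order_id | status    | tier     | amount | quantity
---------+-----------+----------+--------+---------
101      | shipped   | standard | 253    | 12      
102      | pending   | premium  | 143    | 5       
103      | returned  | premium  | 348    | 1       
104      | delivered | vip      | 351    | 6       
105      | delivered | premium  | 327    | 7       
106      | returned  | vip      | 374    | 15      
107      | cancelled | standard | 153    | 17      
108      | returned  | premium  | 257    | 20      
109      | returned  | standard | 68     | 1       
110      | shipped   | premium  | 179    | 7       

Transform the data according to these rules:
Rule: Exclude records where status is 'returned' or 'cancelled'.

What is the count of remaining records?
5

Step 1: Count records to exclude
  - 4 (returned) + 1 (cancelled) = 5 records
Step 2: Total records: 10
Step 3: Remaining = 10 - 5 = 5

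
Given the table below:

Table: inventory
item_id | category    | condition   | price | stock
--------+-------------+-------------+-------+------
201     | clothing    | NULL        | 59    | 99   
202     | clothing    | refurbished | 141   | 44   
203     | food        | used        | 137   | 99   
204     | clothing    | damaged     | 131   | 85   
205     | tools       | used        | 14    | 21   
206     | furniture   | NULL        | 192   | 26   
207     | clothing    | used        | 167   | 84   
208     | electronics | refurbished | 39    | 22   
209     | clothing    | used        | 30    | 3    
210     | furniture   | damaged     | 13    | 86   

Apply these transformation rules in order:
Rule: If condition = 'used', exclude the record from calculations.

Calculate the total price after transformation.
575

Step 1: Identify records where condition = 'used'
Step 2: The excluded records sum to 348
Step 3: Original total price = 923
Step 4: Remaining total = 923 - 348 = 575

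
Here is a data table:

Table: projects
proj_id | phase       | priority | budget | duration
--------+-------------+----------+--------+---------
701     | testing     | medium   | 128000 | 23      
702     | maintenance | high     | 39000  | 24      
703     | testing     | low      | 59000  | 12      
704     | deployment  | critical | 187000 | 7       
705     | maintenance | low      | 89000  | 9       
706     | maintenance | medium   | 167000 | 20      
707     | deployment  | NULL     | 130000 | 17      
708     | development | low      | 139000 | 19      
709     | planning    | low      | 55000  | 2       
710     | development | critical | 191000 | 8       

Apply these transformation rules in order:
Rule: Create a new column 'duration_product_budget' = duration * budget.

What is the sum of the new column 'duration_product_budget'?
16527000

Step 1: For each record, compute duration * budget
Example calculations:
  23 * 128000 = 2944000
  24 * 39000 = 936000
  12 * 59000 = 708000
  ...
Step 2: Sum all derived values
Step 3: Total = 16527000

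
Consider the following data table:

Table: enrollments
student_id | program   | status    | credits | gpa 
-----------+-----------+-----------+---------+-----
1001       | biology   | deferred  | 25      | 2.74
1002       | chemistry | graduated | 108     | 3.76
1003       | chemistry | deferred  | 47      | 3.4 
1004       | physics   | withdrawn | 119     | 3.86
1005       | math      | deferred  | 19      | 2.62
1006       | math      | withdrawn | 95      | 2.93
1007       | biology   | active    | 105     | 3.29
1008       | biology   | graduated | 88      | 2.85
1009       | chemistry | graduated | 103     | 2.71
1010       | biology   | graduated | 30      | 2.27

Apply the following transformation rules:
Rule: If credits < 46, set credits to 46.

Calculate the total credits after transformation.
803

Step 1: 3 records have credits < 46
Step 2: These records originally summed to 74
Step 3: After setting to minimum: 3 × 46 = 138
Step 4: Unaffected records sum: 665
Step 5: Final sum = 138 + 665 = 803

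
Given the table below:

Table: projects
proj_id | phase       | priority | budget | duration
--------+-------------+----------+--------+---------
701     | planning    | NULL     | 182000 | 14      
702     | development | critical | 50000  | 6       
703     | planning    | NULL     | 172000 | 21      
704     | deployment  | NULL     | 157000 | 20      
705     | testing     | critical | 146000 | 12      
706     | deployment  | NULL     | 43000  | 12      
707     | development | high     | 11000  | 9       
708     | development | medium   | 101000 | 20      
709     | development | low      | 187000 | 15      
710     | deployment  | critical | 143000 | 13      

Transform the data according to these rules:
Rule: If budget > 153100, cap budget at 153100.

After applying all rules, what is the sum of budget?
1106400

Step 1: 4 records have budget > 153100
Step 2: These records originally summed to 698000
Step 3: After capping: 4 × 153100 = 612400
Step 4: Unaffected records sum: 494000
Step 5: Final sum = 612400 + 494000 = 1106400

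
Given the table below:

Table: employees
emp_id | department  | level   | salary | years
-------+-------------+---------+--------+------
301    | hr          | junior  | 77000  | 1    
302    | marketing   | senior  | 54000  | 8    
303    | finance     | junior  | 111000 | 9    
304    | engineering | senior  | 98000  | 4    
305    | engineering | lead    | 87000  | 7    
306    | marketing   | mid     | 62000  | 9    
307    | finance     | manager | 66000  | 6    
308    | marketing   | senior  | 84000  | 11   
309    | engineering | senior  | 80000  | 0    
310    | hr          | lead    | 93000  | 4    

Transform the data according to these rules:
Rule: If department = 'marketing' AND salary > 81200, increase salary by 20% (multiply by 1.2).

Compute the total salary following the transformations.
828800.0

Step 1: Find records where department = 'marketing' AND salary > 81200
Step 2: 1 records match, summing to 84000
Step 3: After multiplier: 84000 × 1.2 = 100800.0
Step 4: Unaffected records sum: 728000
Step 5: Final sum = 100800.0 + 728000 = 828800.0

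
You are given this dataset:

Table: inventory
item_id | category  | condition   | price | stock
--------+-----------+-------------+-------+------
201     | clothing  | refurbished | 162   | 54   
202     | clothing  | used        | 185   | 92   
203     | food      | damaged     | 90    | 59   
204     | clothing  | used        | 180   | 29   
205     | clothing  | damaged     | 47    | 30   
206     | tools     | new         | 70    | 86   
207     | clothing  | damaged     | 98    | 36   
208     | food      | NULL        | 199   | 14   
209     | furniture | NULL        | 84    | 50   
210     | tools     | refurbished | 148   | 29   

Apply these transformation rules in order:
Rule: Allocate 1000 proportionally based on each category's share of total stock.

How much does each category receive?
clothing: 503.13, food: 152.4, furniture: 104.38, tools: 240.08

Step 1: Calculate total stock = 479
Step 2: Calculate each category's proportion:
  clothing: 241/479 = 50.31% → 503.13
  food: 73/479 = 15.24% → 152.4
  furniture: 50/479 = 10.44% → 104.38
  tools: 115/479 = 24.01% → 240.08
Step 3: Verify: sum of allocations ≈ 1000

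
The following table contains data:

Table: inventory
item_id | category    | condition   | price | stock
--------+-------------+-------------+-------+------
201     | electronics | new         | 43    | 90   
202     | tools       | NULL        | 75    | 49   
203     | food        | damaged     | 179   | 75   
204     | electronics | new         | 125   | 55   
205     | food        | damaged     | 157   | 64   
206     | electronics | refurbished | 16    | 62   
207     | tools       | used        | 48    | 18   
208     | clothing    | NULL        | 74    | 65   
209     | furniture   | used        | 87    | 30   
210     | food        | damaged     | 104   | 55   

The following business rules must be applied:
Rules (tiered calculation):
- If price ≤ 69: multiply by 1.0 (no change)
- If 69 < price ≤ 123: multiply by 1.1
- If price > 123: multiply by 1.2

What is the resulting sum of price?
1034.2

Step 1: Tier 1 (price ≤ 69): 3 records, sum = 107 × 1.0 = 107.0
Step 2: Tier 2 (69 < price ≤ 123): 4 records, sum = 340 × 1.1 = 374.0
Step 3: Tier 3 (price > 123): 3 records, sum = 461 × 1.2 = 553.2
Step 4: Final sum = 107.0 + 374.0 + 553.2 = 1034.2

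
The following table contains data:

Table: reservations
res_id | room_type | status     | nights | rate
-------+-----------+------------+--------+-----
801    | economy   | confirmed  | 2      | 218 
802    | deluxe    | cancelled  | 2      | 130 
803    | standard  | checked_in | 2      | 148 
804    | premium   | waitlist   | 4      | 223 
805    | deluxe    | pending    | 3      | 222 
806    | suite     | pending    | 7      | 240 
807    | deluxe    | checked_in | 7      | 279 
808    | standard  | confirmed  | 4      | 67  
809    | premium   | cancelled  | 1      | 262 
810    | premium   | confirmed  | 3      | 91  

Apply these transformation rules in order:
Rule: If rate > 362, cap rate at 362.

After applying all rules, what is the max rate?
279

Step 1: Original maximum rate = 279
Step 2: Check cap of 362 against maximum
Step 3: No records exceed the cap (max 279 <= cap 362), so no capping applies
Step 4: Maximum after transformation = 279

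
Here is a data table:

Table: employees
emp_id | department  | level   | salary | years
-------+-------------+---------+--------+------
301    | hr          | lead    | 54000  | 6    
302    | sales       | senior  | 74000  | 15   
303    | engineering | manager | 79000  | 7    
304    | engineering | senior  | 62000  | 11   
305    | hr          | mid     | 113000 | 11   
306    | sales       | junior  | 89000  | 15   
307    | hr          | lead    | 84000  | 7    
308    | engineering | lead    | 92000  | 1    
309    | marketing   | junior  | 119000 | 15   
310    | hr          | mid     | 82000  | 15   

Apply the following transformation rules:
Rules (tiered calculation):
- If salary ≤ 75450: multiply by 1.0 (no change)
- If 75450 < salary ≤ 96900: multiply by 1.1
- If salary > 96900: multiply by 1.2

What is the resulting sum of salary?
937000.0

Step 1: Tier 1 (salary ≤ 75450): 3 records, sum = 190000 × 1.0 = 190000.0
Step 2: Tier 2 (75450 < salary ≤ 96900): 5 records, sum = 426000 × 1.1 = 468600.0
Step 3: Tier 3 (salary > 96900): 2 records, sum = 232000 × 1.2 = 278400.0
Step 4: Final sum = 190000.0 + 468600.0 + 278400.0 = 937000.0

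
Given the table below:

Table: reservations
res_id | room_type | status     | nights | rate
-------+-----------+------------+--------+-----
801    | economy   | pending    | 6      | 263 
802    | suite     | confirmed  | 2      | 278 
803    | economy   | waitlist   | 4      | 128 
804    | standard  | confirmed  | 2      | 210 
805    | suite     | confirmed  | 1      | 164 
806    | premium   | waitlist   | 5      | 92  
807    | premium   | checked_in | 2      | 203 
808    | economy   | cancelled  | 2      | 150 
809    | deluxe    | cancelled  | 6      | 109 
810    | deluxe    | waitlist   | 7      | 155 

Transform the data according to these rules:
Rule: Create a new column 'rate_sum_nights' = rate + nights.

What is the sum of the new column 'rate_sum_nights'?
1789

Step 1: For each record, compute rate + nights
Example calculations:
  263 + 6 = 269
  278 + 2 = 280
  128 + 4 = 132
  ...
Step 2: Sum all derived values
Step 3: Total = 1789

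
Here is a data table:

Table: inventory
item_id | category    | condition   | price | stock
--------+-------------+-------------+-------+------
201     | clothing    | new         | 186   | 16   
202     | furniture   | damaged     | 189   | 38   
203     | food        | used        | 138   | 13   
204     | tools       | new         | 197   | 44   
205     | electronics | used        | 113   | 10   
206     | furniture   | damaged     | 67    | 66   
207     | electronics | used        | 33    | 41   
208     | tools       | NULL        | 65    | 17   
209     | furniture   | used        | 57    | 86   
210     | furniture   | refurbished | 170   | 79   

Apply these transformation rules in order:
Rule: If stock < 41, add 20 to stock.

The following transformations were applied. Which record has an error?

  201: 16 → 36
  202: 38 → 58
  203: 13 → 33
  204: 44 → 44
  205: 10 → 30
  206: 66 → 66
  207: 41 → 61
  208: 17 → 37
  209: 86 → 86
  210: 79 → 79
Record 207 has an error. The correct transformed value should be 41, not 61.

Step 1: Check each record against the rule
Step 2: Record 207 has stock = 41
Step 3: Since 41 >= 41, the bonus should not have been applied
Step 4: Correct value = 41, but claimed value = 61
Conclusion: Record 207 has the error.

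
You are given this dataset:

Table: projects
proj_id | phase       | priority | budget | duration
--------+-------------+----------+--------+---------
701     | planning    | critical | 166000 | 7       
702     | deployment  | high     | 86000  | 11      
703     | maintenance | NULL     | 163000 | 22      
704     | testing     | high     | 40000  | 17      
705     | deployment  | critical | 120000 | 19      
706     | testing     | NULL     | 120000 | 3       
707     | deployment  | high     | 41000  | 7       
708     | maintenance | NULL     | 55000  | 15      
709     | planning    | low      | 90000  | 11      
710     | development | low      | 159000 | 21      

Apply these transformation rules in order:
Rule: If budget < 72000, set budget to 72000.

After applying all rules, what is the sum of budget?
1120000

Step 1: 3 records have budget < 72000
Step 2: These records originally summed to 136000
Step 3: After setting to minimum: 3 × 72000 = 216000
Step 4: Unaffected records sum: 904000
Step 5: Final sum = 216000 + 904000 = 1120000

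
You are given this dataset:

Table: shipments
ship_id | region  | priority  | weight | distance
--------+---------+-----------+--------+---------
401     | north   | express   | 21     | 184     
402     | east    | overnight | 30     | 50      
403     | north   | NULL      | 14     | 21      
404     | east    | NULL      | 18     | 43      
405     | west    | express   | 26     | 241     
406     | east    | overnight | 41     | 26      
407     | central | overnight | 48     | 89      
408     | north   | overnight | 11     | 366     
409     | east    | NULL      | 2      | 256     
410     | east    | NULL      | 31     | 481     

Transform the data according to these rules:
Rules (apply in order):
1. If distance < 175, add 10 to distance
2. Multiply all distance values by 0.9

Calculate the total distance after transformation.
1626.3

Step 1: Apply Rule 1 - Add 10 to records with distance < 175
  - 5 records affected: 229 + (5 × 10) = 279
  - Unaffected records: 1528
  - Sum after Rule 1: 1807
Step 2: Apply Rule 2 - Multiply all by 0.9
  - 1807 × 0.9 = 1626.3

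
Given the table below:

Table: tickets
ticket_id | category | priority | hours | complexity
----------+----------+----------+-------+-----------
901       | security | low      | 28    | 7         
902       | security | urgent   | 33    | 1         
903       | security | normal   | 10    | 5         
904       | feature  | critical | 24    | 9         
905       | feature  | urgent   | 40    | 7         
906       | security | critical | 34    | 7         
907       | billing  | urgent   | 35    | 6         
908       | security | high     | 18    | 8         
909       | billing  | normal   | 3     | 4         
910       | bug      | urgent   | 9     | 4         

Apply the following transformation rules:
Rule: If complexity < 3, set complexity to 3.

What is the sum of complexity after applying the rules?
60

Step 1: 1 records have complexity < 3
Step 2: These records originally summed to 1
Step 3: After setting to minimum: 1 × 3 = 3
Step 4: Unaffected records sum: 57
Step 5: Final sum = 3 + 57 = 60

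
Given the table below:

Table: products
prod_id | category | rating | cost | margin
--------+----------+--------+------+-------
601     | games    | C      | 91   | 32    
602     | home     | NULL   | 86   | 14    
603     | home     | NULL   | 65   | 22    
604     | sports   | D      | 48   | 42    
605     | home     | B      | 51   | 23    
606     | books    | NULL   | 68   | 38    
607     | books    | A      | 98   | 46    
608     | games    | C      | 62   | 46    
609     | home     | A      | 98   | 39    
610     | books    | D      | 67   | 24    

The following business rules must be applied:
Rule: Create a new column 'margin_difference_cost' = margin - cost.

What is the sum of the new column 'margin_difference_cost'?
-408

Step 1: For each record, compute margin - cost
Example calculations:
  32 - 91 = -59
  14 - 86 = -72
  22 - 65 = -43
  ...
Step 2: Sum all derived values
Step 3: Total = -408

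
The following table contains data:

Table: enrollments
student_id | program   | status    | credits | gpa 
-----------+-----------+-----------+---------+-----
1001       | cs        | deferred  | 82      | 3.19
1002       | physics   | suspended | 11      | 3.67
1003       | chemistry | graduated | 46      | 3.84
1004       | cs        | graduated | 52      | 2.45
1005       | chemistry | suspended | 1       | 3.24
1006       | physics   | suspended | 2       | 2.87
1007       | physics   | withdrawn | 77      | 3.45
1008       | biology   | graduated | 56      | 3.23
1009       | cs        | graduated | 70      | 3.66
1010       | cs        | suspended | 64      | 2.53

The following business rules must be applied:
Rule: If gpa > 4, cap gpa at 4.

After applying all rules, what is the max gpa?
3.84

Step 1: Original maximum gpa = 3.84
Step 2: Check cap of 4 against maximum
Step 3: No records exceed the cap (max 3.84 <= cap 4), so no capping applies
Step 4: Maximum after transformation = 3.84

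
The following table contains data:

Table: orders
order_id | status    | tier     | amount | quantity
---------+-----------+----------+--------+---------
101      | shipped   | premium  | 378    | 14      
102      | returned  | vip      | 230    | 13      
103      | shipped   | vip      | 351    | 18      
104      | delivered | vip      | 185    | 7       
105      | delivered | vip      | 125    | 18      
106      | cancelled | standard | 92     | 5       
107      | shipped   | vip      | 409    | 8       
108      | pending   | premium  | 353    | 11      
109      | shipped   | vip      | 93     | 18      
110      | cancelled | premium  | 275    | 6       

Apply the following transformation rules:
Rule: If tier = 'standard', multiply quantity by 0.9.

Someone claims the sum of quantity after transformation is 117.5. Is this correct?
Yes, the result is correct.

Step 1: Calculate the correct sum after transformation
Step 2: Apply multiplier 0.9 to records where tier = 'standard'
Step 3: Correct result = 117.5
Step 4: Claimed result = 117.5
Step 5: 117.5 = 117.5 ✓
Conclusion: The claimed result is correct.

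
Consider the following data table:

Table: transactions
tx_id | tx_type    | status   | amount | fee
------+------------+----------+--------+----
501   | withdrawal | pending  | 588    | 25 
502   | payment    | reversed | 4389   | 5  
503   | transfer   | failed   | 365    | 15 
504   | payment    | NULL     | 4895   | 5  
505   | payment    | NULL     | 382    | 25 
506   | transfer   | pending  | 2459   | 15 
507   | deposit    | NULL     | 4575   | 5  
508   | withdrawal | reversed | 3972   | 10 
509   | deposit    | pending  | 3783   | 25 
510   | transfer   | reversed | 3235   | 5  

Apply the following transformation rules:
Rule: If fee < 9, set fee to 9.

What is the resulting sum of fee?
151

Step 1: 4 records have fee < 9
Step 2: These records originally summed to 20
Step 3: After setting to minimum: 4 × 9 = 36
Step 4: Unaffected records sum: 115
Step 5: Final sum = 36 + 115 = 151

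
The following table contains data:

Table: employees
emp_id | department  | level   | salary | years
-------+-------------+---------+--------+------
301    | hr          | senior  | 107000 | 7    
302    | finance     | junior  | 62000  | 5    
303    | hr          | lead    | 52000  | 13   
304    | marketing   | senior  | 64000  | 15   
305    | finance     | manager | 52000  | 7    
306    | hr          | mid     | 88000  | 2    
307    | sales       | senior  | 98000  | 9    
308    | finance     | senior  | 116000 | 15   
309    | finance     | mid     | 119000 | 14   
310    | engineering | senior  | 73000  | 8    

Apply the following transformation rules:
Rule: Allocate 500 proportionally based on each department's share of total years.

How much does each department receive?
engineering: 42.11, finance: 215.79, hr: 115.79, marketing: 78.95, sales: 47.37

Step 1: Calculate total years = 95
Step 2: Calculate each department's proportion:
  engineering: 8/95 = 8.42% → 42.11
  finance: 41/95 = 43.16% → 215.79
  hr: 22/95 = 23.16% → 115.79
  marketing: 15/95 = 15.79% → 78.95
  sales: 9/95 = 9.47% → 47.37
Step 3: Verify: sum of allocations ≈ 500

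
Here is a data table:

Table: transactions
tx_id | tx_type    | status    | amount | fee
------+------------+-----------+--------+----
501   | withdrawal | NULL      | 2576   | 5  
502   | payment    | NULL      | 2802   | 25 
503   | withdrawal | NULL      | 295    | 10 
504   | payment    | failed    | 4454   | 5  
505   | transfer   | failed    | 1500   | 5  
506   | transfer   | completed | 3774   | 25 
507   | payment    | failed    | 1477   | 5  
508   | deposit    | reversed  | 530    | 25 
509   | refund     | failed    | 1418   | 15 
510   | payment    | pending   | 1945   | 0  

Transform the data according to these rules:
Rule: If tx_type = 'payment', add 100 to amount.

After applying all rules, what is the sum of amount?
21171

Step 1: Count records where tx_type = 'payment': 4
Step 2: Total bonus added: 4 × 100 = 400
Step 3: Original sum of amount: 20771
Step 4: Final sum = 20771 + 400 = 21171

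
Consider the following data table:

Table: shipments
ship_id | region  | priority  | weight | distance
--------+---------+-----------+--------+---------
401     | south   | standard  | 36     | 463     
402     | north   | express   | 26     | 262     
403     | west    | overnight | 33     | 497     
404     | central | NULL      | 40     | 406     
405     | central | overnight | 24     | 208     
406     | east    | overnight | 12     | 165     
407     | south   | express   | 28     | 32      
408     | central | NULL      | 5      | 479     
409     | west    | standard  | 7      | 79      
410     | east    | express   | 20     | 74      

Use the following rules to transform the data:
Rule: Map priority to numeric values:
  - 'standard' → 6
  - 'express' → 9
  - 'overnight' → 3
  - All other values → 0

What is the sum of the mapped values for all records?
48

Step 1: Apply mapping to each record
Step 2: Count by status:
  'standard': 2 records × 6 = 12
  'express': 3 records × 9 = 27
  'overnight': 3 records × 3 = 9
Step 3: Sum all mapped values = 48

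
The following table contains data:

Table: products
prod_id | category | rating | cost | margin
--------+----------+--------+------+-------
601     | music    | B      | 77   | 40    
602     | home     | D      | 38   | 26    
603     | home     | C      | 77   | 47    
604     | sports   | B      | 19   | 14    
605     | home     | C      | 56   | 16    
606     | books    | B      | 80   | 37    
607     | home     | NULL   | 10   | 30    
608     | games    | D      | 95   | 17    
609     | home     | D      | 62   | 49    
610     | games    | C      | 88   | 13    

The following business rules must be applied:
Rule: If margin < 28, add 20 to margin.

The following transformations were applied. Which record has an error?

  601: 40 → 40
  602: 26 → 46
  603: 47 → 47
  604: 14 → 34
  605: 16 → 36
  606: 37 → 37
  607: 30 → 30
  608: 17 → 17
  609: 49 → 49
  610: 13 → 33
Record 608 has an error. The correct transformed value should be 37, not 17.

Step 1: Check each record against the rule
Step 2: Record 608 has margin = 17
Step 3: Since 17 < 28, the bonus should have been applied
Step 4: Correct value = 37, but claimed value = 17
Conclusion: Record 608 has the error.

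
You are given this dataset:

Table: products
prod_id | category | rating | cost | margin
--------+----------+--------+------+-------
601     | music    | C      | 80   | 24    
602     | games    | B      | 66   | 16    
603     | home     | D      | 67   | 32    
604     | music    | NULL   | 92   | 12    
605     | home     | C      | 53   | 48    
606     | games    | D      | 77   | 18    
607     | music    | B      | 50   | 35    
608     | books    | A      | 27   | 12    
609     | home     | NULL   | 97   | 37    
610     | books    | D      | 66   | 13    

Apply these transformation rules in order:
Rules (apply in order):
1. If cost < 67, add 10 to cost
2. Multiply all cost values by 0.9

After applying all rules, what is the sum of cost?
652.5

Step 1: Apply Rule 1 - Add 10 to records with cost < 67
  - 5 records affected: 262 + (5 × 10) = 312
  - Unaffected records: 413
  - Sum after Rule 1: 725
Step 2: Apply Rule 2 - Multiply all by 0.9
  - 725 × 0.9 = 652.5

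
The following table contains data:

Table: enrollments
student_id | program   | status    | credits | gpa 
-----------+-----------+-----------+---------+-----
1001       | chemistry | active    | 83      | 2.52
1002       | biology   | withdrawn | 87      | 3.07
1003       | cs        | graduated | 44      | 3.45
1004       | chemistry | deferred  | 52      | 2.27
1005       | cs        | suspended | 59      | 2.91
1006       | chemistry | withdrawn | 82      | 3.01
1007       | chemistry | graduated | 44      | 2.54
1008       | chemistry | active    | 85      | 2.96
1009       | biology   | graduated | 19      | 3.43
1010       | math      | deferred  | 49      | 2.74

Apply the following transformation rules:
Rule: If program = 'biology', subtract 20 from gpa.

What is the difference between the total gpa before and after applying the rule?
40.0

Step 1: Original sum of gpa = 28.9
Step 2: 2 records have program = 'biology'
Step 3: Each affected record changes by -20
Step 4: Total change = 2 × -20 = -40
Step 5: New sum = 28.9 + -40 = -11.1
Step 6: Difference = |-11.1 - 28.9| = 40.0
        (Sum decreased by 40.0)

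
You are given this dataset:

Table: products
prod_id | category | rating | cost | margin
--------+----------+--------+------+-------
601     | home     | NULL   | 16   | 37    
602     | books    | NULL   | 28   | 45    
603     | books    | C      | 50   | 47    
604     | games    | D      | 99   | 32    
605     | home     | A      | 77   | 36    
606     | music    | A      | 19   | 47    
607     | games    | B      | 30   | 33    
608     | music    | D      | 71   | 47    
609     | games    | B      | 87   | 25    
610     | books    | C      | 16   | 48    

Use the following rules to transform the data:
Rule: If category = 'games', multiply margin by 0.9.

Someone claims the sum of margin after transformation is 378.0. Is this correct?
No, the correct result is 388.0.

Step 1: Calculate the correct sum after transformation
Step 2: Apply multiplier 0.9 to records where category = 'games'
Step 3: Correct result = 388.0
Step 4: Claimed result = 378.0
Step 5: 388.0 ≠ 378.0
Conclusion: The claimed result is incorrect. The correct answer is 388.0.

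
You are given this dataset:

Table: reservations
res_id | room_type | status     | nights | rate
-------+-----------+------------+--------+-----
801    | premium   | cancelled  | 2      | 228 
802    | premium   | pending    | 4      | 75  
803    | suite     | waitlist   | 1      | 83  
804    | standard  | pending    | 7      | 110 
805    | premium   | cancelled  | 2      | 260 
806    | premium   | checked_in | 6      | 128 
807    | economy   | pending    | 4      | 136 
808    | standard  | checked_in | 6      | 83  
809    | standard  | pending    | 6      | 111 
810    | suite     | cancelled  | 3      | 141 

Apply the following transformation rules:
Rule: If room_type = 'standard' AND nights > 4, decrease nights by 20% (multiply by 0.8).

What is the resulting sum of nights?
37.2

Step 1: Find records where room_type = 'standard' AND nights > 4
Step 2: 3 records match, summing to 19
Step 3: After multiplier: 19 × 0.8 = 15.2
Step 4: Unaffected records sum: 22
Step 5: Final sum = 15.2 + 22 = 37.2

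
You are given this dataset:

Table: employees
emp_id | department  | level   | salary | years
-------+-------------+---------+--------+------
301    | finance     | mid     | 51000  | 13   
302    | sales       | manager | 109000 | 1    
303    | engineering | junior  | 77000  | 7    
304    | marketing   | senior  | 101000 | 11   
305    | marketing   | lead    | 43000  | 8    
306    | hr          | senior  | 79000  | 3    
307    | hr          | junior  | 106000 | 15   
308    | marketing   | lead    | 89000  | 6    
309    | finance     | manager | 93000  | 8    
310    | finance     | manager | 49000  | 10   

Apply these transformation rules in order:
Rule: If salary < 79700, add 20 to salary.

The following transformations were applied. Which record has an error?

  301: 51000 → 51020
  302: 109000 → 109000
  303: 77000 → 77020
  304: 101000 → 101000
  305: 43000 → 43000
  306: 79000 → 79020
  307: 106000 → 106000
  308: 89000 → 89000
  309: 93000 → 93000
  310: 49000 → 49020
Record 305 has an error. The correct transformed value should be 43020, not 43000.

Step 1: Check each record against the rule
Step 2: Record 305 has salary = 43000
Step 3: Since 43000 < 79700, the bonus should have been applied
Step 4: Correct value = 43020, but claimed value = 43000
Conclusion: Record 305 has the error.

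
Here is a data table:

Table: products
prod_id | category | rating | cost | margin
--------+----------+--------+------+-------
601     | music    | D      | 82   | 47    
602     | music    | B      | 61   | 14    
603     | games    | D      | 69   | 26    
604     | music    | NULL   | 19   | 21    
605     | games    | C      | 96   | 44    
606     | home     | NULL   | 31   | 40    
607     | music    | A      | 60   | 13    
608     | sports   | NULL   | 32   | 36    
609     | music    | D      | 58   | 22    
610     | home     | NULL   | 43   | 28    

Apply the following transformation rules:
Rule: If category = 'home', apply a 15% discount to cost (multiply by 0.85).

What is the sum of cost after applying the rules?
539.9

Step 1: Records with category = 'home' have total cost = 74
Step 2: Apply multiplier: 74 × 0.85 = 62.9
Step 3: Other records total: 477
Step 4: Final sum = 62.9 + 477 = 539.9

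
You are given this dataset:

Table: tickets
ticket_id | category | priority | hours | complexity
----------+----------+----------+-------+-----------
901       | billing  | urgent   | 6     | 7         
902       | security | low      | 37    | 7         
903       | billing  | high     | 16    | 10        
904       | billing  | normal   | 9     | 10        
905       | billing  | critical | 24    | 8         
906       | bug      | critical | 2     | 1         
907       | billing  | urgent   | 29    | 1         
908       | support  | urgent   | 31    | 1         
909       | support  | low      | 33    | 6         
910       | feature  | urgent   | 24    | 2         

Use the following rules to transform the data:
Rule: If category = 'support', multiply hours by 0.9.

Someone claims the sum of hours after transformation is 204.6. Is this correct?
Yes, the result is correct.

Step 1: Calculate the correct sum after transformation
Step 2: Apply multiplier 0.9 to records where category = 'support'
Step 3: Correct result = 204.6
Step 4: Claimed result = 204.6
Step 5: 204.6 = 204.6 ✓
Conclusion: The claimed result is correct.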